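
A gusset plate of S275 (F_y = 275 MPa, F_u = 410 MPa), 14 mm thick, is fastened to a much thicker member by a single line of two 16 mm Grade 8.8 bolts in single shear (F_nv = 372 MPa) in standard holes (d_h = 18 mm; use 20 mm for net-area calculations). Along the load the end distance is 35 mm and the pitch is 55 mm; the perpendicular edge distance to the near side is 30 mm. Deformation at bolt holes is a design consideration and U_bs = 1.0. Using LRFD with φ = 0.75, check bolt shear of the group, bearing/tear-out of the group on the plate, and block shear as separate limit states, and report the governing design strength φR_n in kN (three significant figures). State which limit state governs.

Bolt shear: A_b = π·16²/4 = 201.1 mm²; R_n = 372 × 201.1 × 2 × 1 / 1000 = 149.6 kN → 0.75 × 149.6 = 112 kN.
Bearing: edge l_c = 26, r_n = 179.1 kN; interior l_c = 37, r_n = 220.4 kN; R_n = 179.1 + 1·220.4 = 399.5 kN → 300 kN.
Block shear: A_gv = 1260, A_nv = 840, A_nt = 280 mm²; R_n = min(0.6F_uA_nv, 0.6F_yA_gv) + U_bs·F_u·A_nt = 321.4 kN → 241 kN.
Bolt shear governs: 112 kN.

112 kN (bolt shear governs)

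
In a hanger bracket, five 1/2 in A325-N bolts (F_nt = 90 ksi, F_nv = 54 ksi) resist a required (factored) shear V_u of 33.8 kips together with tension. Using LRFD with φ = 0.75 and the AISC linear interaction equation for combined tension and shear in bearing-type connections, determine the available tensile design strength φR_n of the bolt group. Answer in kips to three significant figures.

29.8 kips

A_b = π·0.5²/4 = 0.1963 in²; f_rv = 33.8 / (5 × 0.1963) = 34.43 ksi.
F'_nt = 1.3 F_nt − (F_nt / φF_nv) f_rv = 1.3·90 − (90/(0.75·54))·34.43 = 40.49 ksi, capped at F_nt → F'_nt = 40.49 ksi.
R_n = F'_nt · A_b · n = 40.49 × 0.1963 × 5 = 39.75 kips.
Design strength φR_n = 0.75 × 39.75 = 29.8 kips.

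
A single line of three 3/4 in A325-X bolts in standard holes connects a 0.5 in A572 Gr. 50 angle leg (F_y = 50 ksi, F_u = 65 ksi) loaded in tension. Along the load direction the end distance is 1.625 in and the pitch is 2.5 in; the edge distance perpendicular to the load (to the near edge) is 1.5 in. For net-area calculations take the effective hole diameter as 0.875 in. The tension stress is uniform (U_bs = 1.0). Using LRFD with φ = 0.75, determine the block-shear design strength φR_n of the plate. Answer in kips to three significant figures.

90.8 kips

Shear plane L_v = 1.625 + 2·2.5 = 6.625 in; A_gv = 6.625 × 0.5 = 3.312 in².
A_nv = (6.625 − 2.5·0.875) × 0.5 = 2.219 in².
A_nt = (1.5 − 0.5·0.875) × 0.5 = 0.5312 in².
0.6 F_u A_nv = 86.53 kips; 0.6 F_y A_gv = 99.38 kips → shear rupture governs the shear term.
R_n = 86.53 + 1.0 × 65 × 0.5312 = 121.1 kips.
Design strength φR_n = 0.75 × 121.1 = 90.8 kips.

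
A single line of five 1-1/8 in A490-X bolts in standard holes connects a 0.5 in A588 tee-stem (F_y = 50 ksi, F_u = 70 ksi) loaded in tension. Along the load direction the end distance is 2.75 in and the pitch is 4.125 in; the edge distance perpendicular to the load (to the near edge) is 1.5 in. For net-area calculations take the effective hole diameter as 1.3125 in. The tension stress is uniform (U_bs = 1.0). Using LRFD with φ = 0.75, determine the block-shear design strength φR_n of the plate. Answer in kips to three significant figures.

Shear plane L_v = 2.75 + 4·4.125 = 19.25 in; A_gv = 19.25 × 0.5 = 9.625 in².
A_nv = (19.25 − 4.5·1.3125) × 0.5 = 6.672 in².
A_nt = (1.5 − 0.5·1.3125) × 0.5 = 0.4219 in².
0.6 F_u A_nv = 280.2 kips; 0.6 F_y A_gv = 288.8 kips → shear rupture governs the shear term.
R_n = 280.2 + 1.0 × 70 × 0.4219 = 309.8 kips.
Design strength φR_n = 0.75 × 309.8 = 232 kips.

232 kips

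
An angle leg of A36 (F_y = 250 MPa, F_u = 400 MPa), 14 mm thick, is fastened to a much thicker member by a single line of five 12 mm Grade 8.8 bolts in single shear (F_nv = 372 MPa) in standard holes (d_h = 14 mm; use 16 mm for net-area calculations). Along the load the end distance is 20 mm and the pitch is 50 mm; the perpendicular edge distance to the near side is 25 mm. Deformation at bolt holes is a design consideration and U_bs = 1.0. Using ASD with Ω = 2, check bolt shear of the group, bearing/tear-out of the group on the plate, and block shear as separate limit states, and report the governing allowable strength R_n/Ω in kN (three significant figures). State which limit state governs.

105 kN (bolt shear governs)

Bolt shear: A_b = π·12²/4 = 113.1 mm²; R_n = 372 × 113.1 × 5 × 1 / 1000 = 210.4 kN → 210.4 / 2 = 105 kN.
Bearing: edge l_c = 13, r_n = 87.36 kN; interior l_c = 36, r_n = 161.3 kN; R_n = 87.36 + 4·161.3 = 732.5 kN → 366 kN.
Block shear: A_gv = 3080, A_nv = 2072, A_nt = 238 mm²; R_n = min(0.6F_uA_nv, 0.6F_yA_gv) + U_bs·F_u·A_nt = 557.2 kN → 279 kN.
Bolt shear governs: 105 kN.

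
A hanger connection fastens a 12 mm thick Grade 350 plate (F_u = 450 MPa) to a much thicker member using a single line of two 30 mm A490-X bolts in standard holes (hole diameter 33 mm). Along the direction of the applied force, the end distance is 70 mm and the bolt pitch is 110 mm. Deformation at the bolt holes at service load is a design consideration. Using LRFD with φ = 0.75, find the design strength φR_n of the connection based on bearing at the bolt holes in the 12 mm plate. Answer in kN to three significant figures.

Per bolt r_n = 1.2 l_c t F_u ≤ 2.4 d t F_u; upper limit = 2.4 × 30 × 12 × 450 / 1000 = 388.8 kN.
Edge bolt: l_c = 70 − 33/2 = 53.5 mm → 1.2 × 53.5 × 12 × 450 / 1000 = 346.7 → r_n = 346.7 kN.
Interior bolts: l_c = 110 − 33 = 77 mm → 1.2 × 77 × 12 × 450 / 1000 = 499 → r_n = 388.8 kN.
R_n = 1 × 346.7 + 1 × 388.8 = 735.5 kN.
Design strength φR_n = 0.75 × 735.5 = 552 kN.

552 kN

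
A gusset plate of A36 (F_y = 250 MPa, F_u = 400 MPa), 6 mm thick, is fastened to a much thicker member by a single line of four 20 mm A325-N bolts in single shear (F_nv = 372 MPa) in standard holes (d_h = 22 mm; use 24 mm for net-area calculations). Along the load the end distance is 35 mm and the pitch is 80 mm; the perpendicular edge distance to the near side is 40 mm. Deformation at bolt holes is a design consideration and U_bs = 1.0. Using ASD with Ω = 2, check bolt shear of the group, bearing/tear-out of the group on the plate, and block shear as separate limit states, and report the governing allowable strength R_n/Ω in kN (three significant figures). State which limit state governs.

Bolt shear: A_b = π·20²/4 = 314.2 mm²; R_n = 372 × 314.2 × 4 × 1 / 1000 = 467.5 kN → 467.5 / 2 = 234 kN.
Bearing: edge l_c = 24, r_n = 69.12 kN; interior l_c = 58, r_n = 115.2 kN; R_n = 69.12 + 3·115.2 = 414.7 kN → 207 kN.
Block shear: A_gv = 1650, A_nv = 1146, A_nt = 168 mm²; R_n = min(0.6F_uA_nv, 0.6F_yA_gv) + U_bs·F_u·A_nt = 314.7 kN → 157 kN.
Block shear governs: 157 kN.

157 kN (block shear governs)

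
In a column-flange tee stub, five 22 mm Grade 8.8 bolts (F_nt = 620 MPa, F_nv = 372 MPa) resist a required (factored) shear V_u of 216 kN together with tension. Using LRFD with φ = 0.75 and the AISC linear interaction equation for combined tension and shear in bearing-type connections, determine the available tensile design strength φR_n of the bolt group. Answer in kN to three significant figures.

A_b = π·22²/4 = 380.1 mm²; f_rv = 216 × 1000 / (5 × 380.1) = 113.6 MPa.
F'_nt = 1.3 F_nt − (F_nt / φF_nv) f_rv = 1.3·620 − (620/(0.75·372))·113.6 = 553.5 MPa, capped at F_nt → F'_nt = 553.5 MPa.
R_n = F'_nt · A_b · n = 553.5 × 380.1 × 5 / 1000 = 1052 kN.
Design strength φR_n = 0.75 × 1052 = 789 kN.

789 kN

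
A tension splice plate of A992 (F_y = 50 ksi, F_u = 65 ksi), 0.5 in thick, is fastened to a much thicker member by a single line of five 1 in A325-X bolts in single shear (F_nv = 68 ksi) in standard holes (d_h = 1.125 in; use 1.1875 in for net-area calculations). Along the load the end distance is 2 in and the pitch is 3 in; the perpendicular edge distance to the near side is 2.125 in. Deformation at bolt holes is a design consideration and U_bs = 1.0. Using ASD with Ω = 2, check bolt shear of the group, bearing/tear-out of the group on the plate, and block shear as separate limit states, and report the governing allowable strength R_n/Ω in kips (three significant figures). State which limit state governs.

Bolt shear: A_b = π·1²/4 = 0.7854 in²; R_n = 68 × 0.7854 × 5 × 1 = 267 kips → 267 / 2 = 134 kips.
Bearing: edge l_c = 1.438, r_n = 56.06 kips; interior l_c = 1.875, r_n = 73.12 kips; R_n = 56.06 + 4·73.12 = 348.6 kips → 174 kips.
Block shear: A_gv = 7, A_nv = 4.328, A_nt = 0.7656 in²; R_n = min(0.6F_uA_nv, 0.6F_yA_gv) + U_bs·F_u·A_nt = 218.6 kips → 109 kips.
Block shear governs: 109 kips.

109 kips (block shear governs)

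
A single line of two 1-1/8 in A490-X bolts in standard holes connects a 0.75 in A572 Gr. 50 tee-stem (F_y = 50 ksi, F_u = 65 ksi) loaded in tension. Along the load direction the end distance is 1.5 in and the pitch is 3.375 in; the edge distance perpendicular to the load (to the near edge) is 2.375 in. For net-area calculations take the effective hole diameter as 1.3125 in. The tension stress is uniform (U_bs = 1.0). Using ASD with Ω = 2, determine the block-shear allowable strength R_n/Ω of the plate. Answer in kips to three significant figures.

Shear plane L_v = 1.5 + 1·3.375 = 4.875 in; A_gv = 4.875 × 0.75 = 3.656 in².
A_nv = (4.875 − 1.5·1.3125) × 0.75 = 2.18 in².
A_nt = (2.375 − 0.5·1.3125) × 0.75 = 1.289 in².
0.6 F_u A_nv = 85.01 kips; 0.6 F_y A_gv = 109.7 kips → shear rupture governs the shear term.
R_n = 85.01 + 1.0 × 65 × 1.289 = 168.8 kips.
Allowable strength R_n/Ω = 168.8 / 2 = 84.4 kips.

84.4 kips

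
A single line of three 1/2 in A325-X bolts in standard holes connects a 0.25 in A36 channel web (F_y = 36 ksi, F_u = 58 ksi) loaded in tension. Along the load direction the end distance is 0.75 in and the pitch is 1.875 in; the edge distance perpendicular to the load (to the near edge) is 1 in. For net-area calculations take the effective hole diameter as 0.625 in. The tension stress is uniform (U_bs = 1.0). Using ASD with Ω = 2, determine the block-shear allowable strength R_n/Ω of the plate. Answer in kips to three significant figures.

17.1 kips

Shear plane L_v = 0.75 + 2·1.875 = 4.5 in; A_gv = 4.5 × 0.25 = 1.125 in².
A_nv = (4.5 − 2.5·0.625) × 0.25 = 0.7344 in².
A_nt = (1 − 0.5·0.625) × 0.25 = 0.1719 in².
0.6 F_u A_nv = 25.56 kips; 0.6 F_y A_gv = 24.3 kips → shear yielding governs the shear term.
R_n = 24.3 + 1.0 × 58 × 0.1719 = 34.27 kips.
Allowable strength R_n/Ω = 34.27 / 2 = 17.1 kips.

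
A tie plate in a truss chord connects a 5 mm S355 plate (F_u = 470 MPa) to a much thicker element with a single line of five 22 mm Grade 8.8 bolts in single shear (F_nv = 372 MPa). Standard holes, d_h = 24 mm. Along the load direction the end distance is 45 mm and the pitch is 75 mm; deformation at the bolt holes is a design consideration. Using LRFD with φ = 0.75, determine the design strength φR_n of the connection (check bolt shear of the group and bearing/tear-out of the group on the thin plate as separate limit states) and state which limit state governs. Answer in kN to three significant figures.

Bolt shear: A_b = π·22²/4 = 380.1 mm²; R_n = 372 × 380.1 × 5 × 1 / 1000 = 707 kN → 0.75 × 707 = 530 kN.
Bearing (1.2 l_c t F_u ≤ 2.4 d t F_u): upper limit = 2.4·22·5·470 / 1000 = 124.1 kN.
  Edge l_c = 45 − 24/2 = 33 → r_n = 93.06 kN; interior l_c = 75 − 24 = 51 → r_n = 124.1 kN.
  R_n,bearing = 1·93.06 + 4·124.1 = 589.4 kN → 0.75 × 589.4 = 442 kN.
Bearing governs: 442 kN.

442 kN (bearing governs)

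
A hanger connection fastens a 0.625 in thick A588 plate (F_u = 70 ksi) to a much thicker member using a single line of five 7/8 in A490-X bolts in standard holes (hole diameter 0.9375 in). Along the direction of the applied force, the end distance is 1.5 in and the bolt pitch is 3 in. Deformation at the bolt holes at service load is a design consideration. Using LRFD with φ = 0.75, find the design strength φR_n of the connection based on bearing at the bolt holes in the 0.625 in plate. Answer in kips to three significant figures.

316 kips

Per bolt r_n = 1.2 l_c t F_u ≤ 2.4 d t F_u; upper limit = 2.4 × 0.875 × 0.625 × 70 = 91.88 kips.
Edge bolt: l_c = 1.5 − 0.9375/2 = 1.031 in → 1.2 × 1.031 × 0.625 × 70 = 54.14 → r_n = 54.14 kips.
Interior bolts: l_c = 3 − 0.9375 = 2.062 in → 1.2 × 2.062 × 0.625 × 70 = 108.3 → r_n = 91.88 kips.
R_n = 1 × 54.14 + 4 × 91.88 = 421.6 kips.
Design strength φR_n = 0.75 × 421.6 = 316 kips.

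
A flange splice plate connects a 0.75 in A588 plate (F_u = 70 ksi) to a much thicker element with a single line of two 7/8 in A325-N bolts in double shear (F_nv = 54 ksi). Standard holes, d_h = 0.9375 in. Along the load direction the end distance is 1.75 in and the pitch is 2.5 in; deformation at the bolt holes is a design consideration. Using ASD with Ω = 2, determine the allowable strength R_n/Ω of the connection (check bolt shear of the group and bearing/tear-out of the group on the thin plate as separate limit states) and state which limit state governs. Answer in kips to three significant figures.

64.9 kips (bolt shear governs)

Bolt shear: A_b = π·0.875²/4 = 0.6013 in²; R_n = 54 × 0.6013 × 2 × 2 = 129.9 kips → 129.9 / 2 = 64.9 kips.
Bearing (1.2 l_c t F_u ≤ 2.4 d t F_u): upper limit = 2.4·0.875·0.75·70 = 110.3 kips.
  Edge l_c = 1.75 − 0.9375/2 = 1.281 → r_n = 80.72 kips; interior l_c = 2.5 − 0.9375 = 1.562 → r_n = 98.44 kips.
  R_n,bearing = 1·80.72 + 1·98.44 = 179.2 kips → 179.2 / 2 = 89.6 kips.
Bolt shear governs: 64.9 kips.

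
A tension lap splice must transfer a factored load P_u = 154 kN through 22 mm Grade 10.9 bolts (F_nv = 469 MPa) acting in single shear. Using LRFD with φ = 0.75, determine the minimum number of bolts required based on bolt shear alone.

2 bolts

A_b = π·22²/4 = 380.1 mm².
Per-bolt design strength φR_n = 0.75 × 469 × 380.1 × 1 / 1000 = 133.7 kN.
n ≥ 154 / 133.7 = 1.152 → use 2 bolts.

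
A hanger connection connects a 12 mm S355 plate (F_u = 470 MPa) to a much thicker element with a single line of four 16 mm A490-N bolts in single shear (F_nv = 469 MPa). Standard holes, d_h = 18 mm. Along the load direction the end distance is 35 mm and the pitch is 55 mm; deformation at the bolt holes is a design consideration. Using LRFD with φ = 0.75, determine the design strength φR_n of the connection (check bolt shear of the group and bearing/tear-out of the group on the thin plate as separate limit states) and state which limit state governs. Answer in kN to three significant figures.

283 kN (bolt shear governs)

Bolt shear: A_b = π·16²/4 = 201.1 mm²; R_n = 469 × 201.1 × 4 × 1 / 1000 = 377.2 kN → 0.75 × 377.2 = 283 kN.
Bearing (1.2 l_c t F_u ≤ 2.4 d t F_u): upper limit = 2.4·16·12·470 / 1000 = 216.6 kN.
  Edge l_c = 35 − 18/2 = 26 → r_n = 176 kN; interior l_c = 55 − 18 = 37 → r_n = 216.6 kN.
  R_n,bearing = 1·176 + 3·216.6 = 825.7 kN → 0.75 × 825.7 = 619 kN.
Bolt shear governs: 283 kN.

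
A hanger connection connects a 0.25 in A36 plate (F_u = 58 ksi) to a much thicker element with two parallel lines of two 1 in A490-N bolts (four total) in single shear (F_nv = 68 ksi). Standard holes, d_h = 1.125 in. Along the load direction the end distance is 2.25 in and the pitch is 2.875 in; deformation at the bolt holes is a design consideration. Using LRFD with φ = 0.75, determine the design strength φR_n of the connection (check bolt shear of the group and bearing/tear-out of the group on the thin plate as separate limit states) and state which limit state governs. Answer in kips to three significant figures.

Bolt shear: A_b = π·1²/4 = 0.7854 in²; R_n = 68 × 0.7854 × 4 × 1 = 213.6 kips → 0.75 × 213.6 = 160 kips.
Bearing (1.2 l_c t F_u ≤ 2.4 d t F_u): upper limit = 2.4·1·0.25·58 = 34.8 kips.
  Edge l_c = 2.25 − 1.125/2 = 1.688 → r_n = 29.36 kips; interior l_c = 2.875 − 1.125 = 1.75 → r_n = 30.45 kips.
  R_n,bearing = 2·29.36 + 2·30.45 = 119.6 kips → 0.75 × 119.6 = 89.7 kips.
Bearing governs: 89.7 kips.

89.7 kips (bearing governs)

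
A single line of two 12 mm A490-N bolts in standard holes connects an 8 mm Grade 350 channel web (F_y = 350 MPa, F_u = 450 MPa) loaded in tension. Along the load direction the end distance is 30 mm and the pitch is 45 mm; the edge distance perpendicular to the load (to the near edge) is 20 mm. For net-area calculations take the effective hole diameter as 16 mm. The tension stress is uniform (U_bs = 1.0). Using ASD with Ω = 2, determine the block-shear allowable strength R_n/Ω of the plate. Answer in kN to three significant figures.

Shear plane L_v = 30 + 1·45 = 75 mm; A_gv = 75 × 8 = 600 mm².
A_nv = (75 − 1.5·16) × 8 = 408 mm².
A_nt = (20 − 0.5·16) × 8 = 96 mm².
0.6 F_u A_nv = 110.2 kN; 0.6 F_y A_gv = 126 kN → shear rupture governs the shear term.
R_n = 110.2 + 1.0 × 450 × 96 / 1000 = 153.4 kN.
Allowable strength R_n/Ω = 153.4 / 2 = 76.7 kN.

76.7 kN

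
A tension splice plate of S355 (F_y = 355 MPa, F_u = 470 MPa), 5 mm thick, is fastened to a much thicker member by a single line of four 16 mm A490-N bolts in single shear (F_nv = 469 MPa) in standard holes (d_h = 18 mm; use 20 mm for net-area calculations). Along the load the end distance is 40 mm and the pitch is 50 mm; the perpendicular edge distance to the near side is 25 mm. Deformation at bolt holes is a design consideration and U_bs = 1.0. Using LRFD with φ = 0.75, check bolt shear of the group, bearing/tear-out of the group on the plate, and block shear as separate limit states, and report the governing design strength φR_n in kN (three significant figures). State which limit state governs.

153 kN (block shear governs)

Bolt shear: A_b = π·16²/4 = 201.1 mm²; R_n = 469 × 201.1 × 4 × 1 / 1000 = 377.2 kN → 0.75 × 377.2 = 283 kN.
Bearing: edge l_c = 31, r_n = 87.42 kN; interior l_c = 32, r_n = 90.24 kN; R_n = 87.42 + 3·90.24 = 358.1 kN → 269 kN.
Block shear: A_gv = 950, A_nv = 600, A_nt = 75 mm²; R_n = min(0.6F_uA_nv, 0.6F_yA_gv) + U_bs·F_u·A_nt = 204.5 kN → 153 kN.
Block shear governs: 153 kN.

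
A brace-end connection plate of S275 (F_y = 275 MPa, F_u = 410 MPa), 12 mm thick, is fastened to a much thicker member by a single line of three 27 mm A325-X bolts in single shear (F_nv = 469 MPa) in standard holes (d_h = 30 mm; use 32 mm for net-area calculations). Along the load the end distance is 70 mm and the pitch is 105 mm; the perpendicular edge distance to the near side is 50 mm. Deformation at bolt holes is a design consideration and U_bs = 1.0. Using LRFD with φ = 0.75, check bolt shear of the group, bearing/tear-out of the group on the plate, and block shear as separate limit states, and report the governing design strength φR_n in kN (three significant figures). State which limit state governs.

Bolt shear: A_b = π·27²/4 = 572.6 mm²; R_n = 469 × 572.6 × 3 × 1 / 1000 = 805.6 kN → 0.75 × 805.6 = 604 kN.
Bearing: edge l_c = 55, r_n = 318.8 kN; interior l_c = 75, r_n = 318.8 kN; R_n = 318.8 + 2·318.8 = 956.4 kN → 717 kN.
Block shear: A_gv = 3360, A_nv = 2400, A_nt = 408 mm²; R_n = min(0.6F_uA_nv, 0.6F_yA_gv) + U_bs·F_u·A_nt = 721.7 kN → 541 kN.
Block shear governs: 541 kN.

541 kN (block shear governs)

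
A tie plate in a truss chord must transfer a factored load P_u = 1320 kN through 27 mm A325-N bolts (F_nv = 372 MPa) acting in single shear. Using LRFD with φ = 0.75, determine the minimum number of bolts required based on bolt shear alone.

9 bolts

A_b = π·27²/4 = 572.6 mm².
Per-bolt design strength φR_n = 0.75 × 372 × 572.6 × 1 / 1000 = 159.7 kN.
n ≥ 1320 / 159.7 = 8.263 → use 9 bolts.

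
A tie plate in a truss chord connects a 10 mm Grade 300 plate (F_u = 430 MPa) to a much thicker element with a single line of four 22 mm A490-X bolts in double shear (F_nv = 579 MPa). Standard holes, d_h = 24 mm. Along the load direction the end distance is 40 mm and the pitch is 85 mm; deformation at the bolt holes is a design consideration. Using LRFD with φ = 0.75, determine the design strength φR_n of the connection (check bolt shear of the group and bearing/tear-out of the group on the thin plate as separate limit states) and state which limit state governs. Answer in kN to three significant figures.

619 kN (bearing governs)

Bolt shear: A_b = π·22²/4 = 380.1 mm²; R_n = 579 × 380.1 × 4 × 2 / 1000 = 1761 kN → 0.75 × 1761 = 1320 kN.
Bearing (1.2 l_c t F_u ≤ 2.4 d t F_u): upper limit = 2.4·22·10·430 / 1000 = 227 kN.
  Edge l_c = 40 − 24/2 = 28 → r_n = 144.5 kN; interior l_c = 85 − 24 = 61 → r_n = 227 kN.
  R_n,bearing = 1·144.5 + 3·227 = 825.6 kN → 0.75 × 825.6 = 619 kN.
Bearing governs: 619 kN.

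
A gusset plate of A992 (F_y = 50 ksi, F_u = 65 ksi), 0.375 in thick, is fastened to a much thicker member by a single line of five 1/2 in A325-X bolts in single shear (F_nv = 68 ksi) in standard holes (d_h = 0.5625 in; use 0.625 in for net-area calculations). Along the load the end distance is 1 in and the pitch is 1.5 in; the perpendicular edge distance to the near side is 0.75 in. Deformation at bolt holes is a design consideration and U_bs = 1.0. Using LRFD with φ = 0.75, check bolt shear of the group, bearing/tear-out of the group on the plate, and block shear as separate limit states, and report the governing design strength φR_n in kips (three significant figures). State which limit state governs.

50.1 kips (bolt shear governs)

Bolt shear: A_b = π·0.5²/4 = 0.1963 in²; R_n = 68 × 0.1963 × 5 × 1 = 66.76 kips → 0.75 × 66.76 = 50.1 kips.
Bearing: edge l_c = 0.7188, r_n = 21.02 kips; interior l_c = 0.9375, r_n = 27.42 kips; R_n = 21.02 + 4·27.42 = 130.7 kips → 98 kips.
Block shear: A_gv = 2.625, A_nv = 1.57, A_nt = 0.1641 in²; R_n = min(0.6F_uA_nv, 0.6F_yA_gv) + U_bs·F_u·A_nt = 71.91 kips → 53.9 kips.
Bolt shear governs: 50.1 kips.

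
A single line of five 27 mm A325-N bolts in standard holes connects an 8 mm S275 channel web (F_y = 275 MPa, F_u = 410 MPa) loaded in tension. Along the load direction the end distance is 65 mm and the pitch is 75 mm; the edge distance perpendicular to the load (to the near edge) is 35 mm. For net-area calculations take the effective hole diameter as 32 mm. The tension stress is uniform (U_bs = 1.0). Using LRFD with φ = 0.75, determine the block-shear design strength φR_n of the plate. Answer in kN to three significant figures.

373 kN

Shear plane L_v = 65 + 4·75 = 365 mm; A_gv = 365 × 8 = 2920 mm².
A_nv = (365 − 4.5·32) × 8 = 1768 mm².
A_nt = (35 − 0.5·32) × 8 = 152 mm².
0.6 F_u A_nv = 434.9 kN; 0.6 F_y A_gv = 481.8 kN → shear rupture governs the shear term.
R_n = 434.9 + 1.0 × 410 × 152 / 1000 = 497.2 kN.
Design strength φR_n = 0.75 × 497.2 = 373 kN.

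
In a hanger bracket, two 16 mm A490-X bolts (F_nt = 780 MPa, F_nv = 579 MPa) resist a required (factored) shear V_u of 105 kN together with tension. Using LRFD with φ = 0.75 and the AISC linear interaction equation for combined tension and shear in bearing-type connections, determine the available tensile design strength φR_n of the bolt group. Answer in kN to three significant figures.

164 kN

A_b = π·16²/4 = 201.1 mm²; f_rv = 105 × 1000 / (2 × 201.1) = 261.1 MPa.
F'_nt = 1.3 F_nt − (F_nt / φF_nv) f_rv = 1.3·780 − (780/(0.75·579))·261.1 = 545 MPa, capped at F_nt → F'_nt = 545 MPa.
R_n = F'_nt · A_b · n = 545 × 201.1 × 2 / 1000 = 219.2 kN.
Design strength φR_n = 0.75 × 219.2 = 164 kN.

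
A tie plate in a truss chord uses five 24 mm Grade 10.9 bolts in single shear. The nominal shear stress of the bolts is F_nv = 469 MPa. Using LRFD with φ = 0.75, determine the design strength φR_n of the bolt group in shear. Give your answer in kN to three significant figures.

A_b = π × 24² / 4 = 452.4 mm².
R_n = F_nv · A_b · n · n_s = 469 × 452.4 × 5 × 1 / 1000 = 1061 kN.
Design strength φR_n = 0.75 × 1061 = 796 kN.

796 kN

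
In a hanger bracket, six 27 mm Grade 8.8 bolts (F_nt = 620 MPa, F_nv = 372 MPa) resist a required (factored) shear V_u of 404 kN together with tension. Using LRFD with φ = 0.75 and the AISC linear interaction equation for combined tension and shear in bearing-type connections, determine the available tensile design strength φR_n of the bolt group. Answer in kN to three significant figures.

1400 kN

A_b = π·27²/4 = 572.6 mm²; f_rv = 404 × 1000 / (6 × 572.6) = 117.6 MPa.
F'_nt = 1.3 F_nt − (F_nt / φF_nv) f_rv = 1.3·620 − (620/(0.75·372))·117.6 = 544.7 MPa, capped at F_nt → F'_nt = 544.7 MPa.
R_n = F'_nt · A_b · n = 544.7 × 572.6 × 6 / 1000 = 1871 kN.
Design strength φR_n = 0.75 × 1871 = 1400 kN.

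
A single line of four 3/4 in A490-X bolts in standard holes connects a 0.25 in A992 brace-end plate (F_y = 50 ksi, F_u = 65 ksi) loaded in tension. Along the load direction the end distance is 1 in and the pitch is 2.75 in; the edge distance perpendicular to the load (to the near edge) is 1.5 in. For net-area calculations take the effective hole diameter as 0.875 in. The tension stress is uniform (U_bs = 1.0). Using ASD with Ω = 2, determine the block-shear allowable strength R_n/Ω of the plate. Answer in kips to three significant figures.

38.8 kips

Shear plane L_v = 1 + 3·2.75 = 9.25 in; A_gv = 9.25 × 0.25 = 2.312 in².
A_nv = (9.25 − 3.5·0.875) × 0.25 = 1.547 in².
A_nt = (1.5 − 0.5·0.875) × 0.25 = 0.2656 in².
0.6 F_u A_nv = 60.33 kips; 0.6 F_y A_gv = 69.38 kips → shear rupture governs the shear term.
R_n = 60.33 + 1.0 × 65 × 0.2656 = 77.59 kips.
Allowable strength R_n/Ω = 77.59 / 2 = 38.8 kips.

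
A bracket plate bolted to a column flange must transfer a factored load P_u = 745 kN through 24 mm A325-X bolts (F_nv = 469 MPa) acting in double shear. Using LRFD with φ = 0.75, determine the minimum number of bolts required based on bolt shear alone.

3 bolts

A_b = π·24²/4 = 452.4 mm².
Per-bolt design strength φR_n = 0.75 × 469 × 452.4 × 2 / 1000 = 318.3 kN.
n ≥ 745 / 318.3 = 2.341 → use 3 bolts.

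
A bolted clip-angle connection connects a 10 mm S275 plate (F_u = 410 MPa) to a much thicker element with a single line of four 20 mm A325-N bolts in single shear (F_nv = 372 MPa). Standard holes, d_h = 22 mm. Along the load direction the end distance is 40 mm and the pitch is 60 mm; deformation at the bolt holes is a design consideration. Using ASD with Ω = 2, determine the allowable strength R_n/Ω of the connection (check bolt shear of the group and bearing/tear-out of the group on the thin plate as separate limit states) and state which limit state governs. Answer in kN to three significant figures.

Bolt shear: A_b = π·20²/4 = 314.2 mm²; R_n = 372 × 314.2 × 4 × 1 / 1000 = 467.5 kN → 467.5 / 2 = 234 kN.
Bearing (1.2 l_c t F_u ≤ 2.4 d t F_u): upper limit = 2.4·20·10·410 / 1000 = 196.8 kN.
  Edge l_c = 40 − 22/2 = 29 → r_n = 142.7 kN; interior l_c = 60 − 22 = 38 → r_n = 187 kN.
  R_n,bearing = 1·142.7 + 3·187 = 703.6 kN → 703.6 / 2 = 352 kN.
Bolt shear governs: 234 kN.

234 kN (bolt shear governs)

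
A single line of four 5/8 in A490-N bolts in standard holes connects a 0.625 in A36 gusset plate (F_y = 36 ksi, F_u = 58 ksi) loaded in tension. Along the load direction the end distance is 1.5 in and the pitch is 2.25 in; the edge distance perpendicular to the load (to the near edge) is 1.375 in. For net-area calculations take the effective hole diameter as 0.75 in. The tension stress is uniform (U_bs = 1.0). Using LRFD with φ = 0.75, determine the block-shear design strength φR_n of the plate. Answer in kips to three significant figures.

Shear plane L_v = 1.5 + 3·2.25 = 8.25 in; A_gv = 8.25 × 0.625 = 5.156 in².
A_nv = (8.25 − 3.5·0.75) × 0.625 = 3.516 in².
A_nt = (1.375 − 0.5·0.75) × 0.625 = 0.625 in².
0.6 F_u A_nv = 122.3 kips; 0.6 F_y A_gv = 111.4 kips → shear yielding governs the shear term.
R_n = 111.4 + 1.0 × 58 × 0.625 = 147.6 kips.
Design strength φR_n = 0.75 × 147.6 = 111 kips.

111 kips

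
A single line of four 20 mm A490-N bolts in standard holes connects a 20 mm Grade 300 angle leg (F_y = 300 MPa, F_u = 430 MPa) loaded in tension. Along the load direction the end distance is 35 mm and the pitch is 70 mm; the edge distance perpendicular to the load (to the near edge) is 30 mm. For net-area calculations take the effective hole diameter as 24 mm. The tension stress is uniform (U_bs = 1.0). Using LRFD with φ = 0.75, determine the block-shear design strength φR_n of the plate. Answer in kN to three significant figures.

739 kN

Shear plane L_v = 35 + 3·70 = 245 mm; A_gv = 245 × 20 = 4900 mm².
A_nv = (245 − 3.5·24) × 20 = 3220 mm².
A_nt = (30 − 0.5·24) × 20 = 360 mm².
0.6 F_u A_nv = 830.8 kN; 0.6 F_y A_gv = 882 kN → shear rupture governs the shear term.
R_n = 830.8 + 1.0 × 430 × 360 / 1000 = 985.6 kN.
Design strength φR_n = 0.75 × 985.6 = 739 kN.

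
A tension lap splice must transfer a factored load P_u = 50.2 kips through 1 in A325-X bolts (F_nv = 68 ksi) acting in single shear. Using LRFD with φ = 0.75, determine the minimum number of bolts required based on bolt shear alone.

A_b = π·1²/4 = 0.7854 in².
Per-bolt design strength φR_n = 0.75 × 68 × 0.7854 × 1 = 40.06 kips.
n ≥ 50.2 / 40.06 = 1.253 → use 2 bolts.

2 bolts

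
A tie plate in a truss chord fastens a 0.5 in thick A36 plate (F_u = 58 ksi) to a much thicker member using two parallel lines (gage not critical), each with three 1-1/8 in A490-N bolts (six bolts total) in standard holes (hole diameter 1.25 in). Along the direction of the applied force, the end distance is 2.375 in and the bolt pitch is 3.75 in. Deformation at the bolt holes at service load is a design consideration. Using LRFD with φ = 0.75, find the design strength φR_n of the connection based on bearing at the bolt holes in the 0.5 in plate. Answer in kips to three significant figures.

Per bolt r_n = 1.2 l_c t F_u ≤ 2.4 d t F_u; upper limit = 2.4 × 1.125 × 0.5 × 58 = 78.3 kips.
Edge bolt: l_c = 2.375 − 1.25/2 = 1.75 in → 1.2 × 1.75 × 0.5 × 58 = 60.9 → r_n = 60.9 kips.
Interior bolts: l_c = 3.75 − 1.25 = 2.5 in → 1.2 × 2.5 × 0.5 × 58 = 87 → r_n = 78.3 kips.
R_n = 2 × 60.9 + 4 × 78.3 = 435 kips.
Design strength φR_n = 0.75 × 435 = 326 kips.

326 kips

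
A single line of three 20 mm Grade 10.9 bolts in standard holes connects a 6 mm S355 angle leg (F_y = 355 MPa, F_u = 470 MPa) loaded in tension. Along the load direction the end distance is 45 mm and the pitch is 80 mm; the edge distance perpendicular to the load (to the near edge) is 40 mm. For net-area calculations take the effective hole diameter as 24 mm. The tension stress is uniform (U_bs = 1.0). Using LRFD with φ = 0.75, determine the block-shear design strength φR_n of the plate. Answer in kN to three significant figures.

Shear plane L_v = 45 + 2·80 = 205 mm; A_gv = 205 × 6 = 1230 mm².
A_nv = (205 − 2.5·24) × 6 = 870 mm².
A_nt = (40 − 0.5·24) × 6 = 168 mm².
0.6 F_u A_nv = 245.3 kN; 0.6 F_y A_gv = 262 kN → shear rupture governs the shear term.
R_n = 245.3 + 1.0 × 470 × 168 / 1000 = 324.3 kN.
Design strength φR_n = 0.75 × 324.3 = 243 kN.

243 kN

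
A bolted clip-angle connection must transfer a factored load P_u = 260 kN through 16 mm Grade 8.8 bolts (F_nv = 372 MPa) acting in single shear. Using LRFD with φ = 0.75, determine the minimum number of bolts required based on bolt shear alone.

A_b = π·16²/4 = 201.1 mm².
Per-bolt design strength φR_n = 0.75 × 372 × 201.1 × 1 / 1000 = 56.1 kN.
n ≥ 260 / 56.1 = 4.635 → use 5 bolts.

5 bolts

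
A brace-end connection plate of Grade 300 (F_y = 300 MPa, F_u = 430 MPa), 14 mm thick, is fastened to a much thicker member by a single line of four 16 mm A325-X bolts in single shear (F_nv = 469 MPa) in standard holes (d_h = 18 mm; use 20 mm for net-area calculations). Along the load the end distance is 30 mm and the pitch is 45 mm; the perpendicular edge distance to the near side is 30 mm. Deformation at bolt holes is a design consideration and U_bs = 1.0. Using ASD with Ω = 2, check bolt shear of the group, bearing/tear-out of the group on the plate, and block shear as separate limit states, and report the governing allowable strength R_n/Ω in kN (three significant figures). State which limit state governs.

Bolt shear: A_b = π·16²/4 = 201.1 mm²; R_n = 469 × 201.1 × 4 × 1 / 1000 = 377.2 kN → 377.2 / 2 = 189 kN.
Bearing: edge l_c = 21, r_n = 151.7 kN; interior l_c = 27, r_n = 195 kN; R_n = 151.7 + 3·195 = 736.8 kN → 368 kN.
Block shear: A_gv = 2310, A_nv = 1330, A_nt = 280 mm²; R_n = min(0.6F_uA_nv, 0.6F_yA_gv) + U_bs·F_u·A_nt = 463.5 kN → 232 kN.
Bolt shear governs: 189 kN.

189 kN (bolt shear governs)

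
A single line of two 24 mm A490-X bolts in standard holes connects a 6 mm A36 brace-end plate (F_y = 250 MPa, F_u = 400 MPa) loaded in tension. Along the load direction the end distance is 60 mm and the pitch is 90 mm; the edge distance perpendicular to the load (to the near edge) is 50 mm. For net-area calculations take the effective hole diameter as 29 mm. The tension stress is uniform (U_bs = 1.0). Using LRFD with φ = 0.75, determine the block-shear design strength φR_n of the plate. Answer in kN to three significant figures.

Shear plane L_v = 60 + 1·90 = 150 mm; A_gv = 150 × 6 = 900 mm².
A_nv = (150 − 1.5·29) × 6 = 639 mm².
A_nt = (50 − 0.5·29) × 6 = 213 mm².
0.6 F_u A_nv = 153.4 kN; 0.6 F_y A_gv = 135 kN → shear yielding governs the shear term.
R_n = 135 + 1.0 × 400 × 213 / 1000 = 220.2 kN.
Design strength φR_n = 0.75 × 220.2 = 165 kN.

165 kN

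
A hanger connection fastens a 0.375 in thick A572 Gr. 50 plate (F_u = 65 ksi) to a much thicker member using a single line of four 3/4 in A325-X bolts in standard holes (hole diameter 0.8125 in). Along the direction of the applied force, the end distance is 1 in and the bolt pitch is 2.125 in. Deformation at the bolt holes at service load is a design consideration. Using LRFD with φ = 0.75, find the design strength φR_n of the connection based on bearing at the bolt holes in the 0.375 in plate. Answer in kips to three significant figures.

Per bolt r_n = 1.2 l_c t F_u ≤ 2.4 d t F_u; upper limit = 2.4 × 0.75 × 0.375 × 65 = 43.87 kips.
Edge bolt: l_c = 1 − 0.8125/2 = 0.5938 in → 1.2 × 0.5938 × 0.375 × 65 = 17.37 → r_n = 17.37 kips.
Interior bolts: l_c = 2.125 − 0.8125 = 1.312 in → 1.2 × 1.312 × 0.375 × 65 = 38.39 → r_n = 38.39 kips.
R_n = 1 × 17.37 + 3 × 38.39 = 132.5 kips.
Design strength φR_n = 0.75 × 132.5 = 99.4 kips.

99.4 kips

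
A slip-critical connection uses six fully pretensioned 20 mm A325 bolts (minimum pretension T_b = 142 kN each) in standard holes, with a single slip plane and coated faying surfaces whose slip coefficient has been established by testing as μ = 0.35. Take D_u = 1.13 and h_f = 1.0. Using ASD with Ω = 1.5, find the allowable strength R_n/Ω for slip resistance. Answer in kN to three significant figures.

R_n = μ · D_u · h_f · T_b · n_s · n_b = 0.35 × 1.13 × 1.0 × 142 × 1 × 6 = 337 kN.
Allowable strength R_n/Ω = 337 / 1.5 = 225 kN.

225 kN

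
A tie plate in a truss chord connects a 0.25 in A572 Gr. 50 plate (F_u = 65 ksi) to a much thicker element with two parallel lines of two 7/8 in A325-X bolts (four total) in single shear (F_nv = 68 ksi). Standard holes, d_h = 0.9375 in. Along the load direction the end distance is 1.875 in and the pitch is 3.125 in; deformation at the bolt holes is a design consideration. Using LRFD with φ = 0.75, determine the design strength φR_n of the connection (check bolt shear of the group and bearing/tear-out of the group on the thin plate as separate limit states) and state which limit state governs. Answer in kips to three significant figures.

Bolt shear: A_b = π·0.875²/4 = 0.6013 in²; R_n = 68 × 0.6013 × 4 × 1 = 163.6 kips → 0.75 × 163.6 = 123 kips.
Bearing (1.2 l_c t F_u ≤ 2.4 d t F_u): upper limit = 2.4·0.875·0.25·65 = 34.12 kips.
  Edge l_c = 1.875 − 0.9375/2 = 1.406 → r_n = 27.42 kips; interior l_c = 3.125 − 0.9375 = 2.188 → r_n = 34.12 kips.
  R_n,bearing = 2·27.42 + 2·34.12 = 123.1 kips → 0.75 × 123.1 = 92.3 kips.
Bearing governs: 92.3 kips.

92.3 kips (bearing governs)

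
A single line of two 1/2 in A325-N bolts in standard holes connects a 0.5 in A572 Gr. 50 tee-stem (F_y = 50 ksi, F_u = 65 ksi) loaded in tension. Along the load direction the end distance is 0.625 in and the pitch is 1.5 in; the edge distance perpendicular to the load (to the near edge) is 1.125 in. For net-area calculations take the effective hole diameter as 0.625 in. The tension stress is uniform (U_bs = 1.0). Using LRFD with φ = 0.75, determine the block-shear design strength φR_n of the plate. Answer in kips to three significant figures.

Shear plane L_v = 0.625 + 1·1.5 = 2.125 in; A_gv = 2.125 × 0.5 = 1.062 in².
A_nv = (2.125 − 1.5·0.625) × 0.5 = 0.5938 in².
A_nt = (1.125 − 0.5·0.625) × 0.5 = 0.4062 in².
0.6 F_u A_nv = 23.16 kips; 0.6 F_y A_gv = 31.88 kips → shear rupture governs the shear term.
R_n = 23.16 + 1.0 × 65 × 0.4062 = 49.56 kips.
Design strength φR_n = 0.75 × 49.56 = 37.2 kips.

37.2 kips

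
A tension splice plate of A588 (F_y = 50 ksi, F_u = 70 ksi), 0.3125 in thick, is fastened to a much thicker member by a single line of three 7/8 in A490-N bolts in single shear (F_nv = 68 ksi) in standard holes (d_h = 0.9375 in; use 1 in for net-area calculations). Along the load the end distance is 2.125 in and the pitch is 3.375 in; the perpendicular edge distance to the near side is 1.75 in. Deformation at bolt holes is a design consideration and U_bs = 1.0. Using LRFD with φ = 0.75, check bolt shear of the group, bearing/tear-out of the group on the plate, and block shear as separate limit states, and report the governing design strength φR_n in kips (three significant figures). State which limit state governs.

Bolt shear: A_b = π·0.875²/4 = 0.6013 in²; R_n = 68 × 0.6013 × 3 × 1 = 122.7 kips → 0.75 × 122.7 = 92 kips.
Bearing: edge l_c = 1.656, r_n = 43.48 kips; interior l_c = 2.438, r_n = 45.94 kips; R_n = 43.48 + 2·45.94 = 135.4 kips → 102 kips.
Block shear: A_gv = 2.773, A_nv = 1.992, A_nt = 0.3906 in²; R_n = min(0.6F_uA_nv, 0.6F_yA_gv) + U_bs·F_u·A_nt = 110.5 kips → 82.9 kips.
Block shear governs: 82.9 kips.

82.9 kips (block shear governs)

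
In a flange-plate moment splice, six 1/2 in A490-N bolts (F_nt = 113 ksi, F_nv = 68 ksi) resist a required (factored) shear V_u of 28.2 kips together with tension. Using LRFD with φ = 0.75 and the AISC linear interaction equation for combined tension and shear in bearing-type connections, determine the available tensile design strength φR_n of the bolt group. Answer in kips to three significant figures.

82.9 kips

A_b = π·0.5²/4 = 0.1963 in²; f_rv = 28.2 / (6 × 0.1963) = 23.94 ksi.
F'_nt = 1.3 F_nt − (F_nt / φF_nv) f_rv = 1.3·113 − (113/(0.75·68))·23.94 = 93.86 ksi, capped at F_nt → F'_nt = 93.86 ksi.
R_n = F'_nt · A_b · n = 93.86 × 0.1963 × 6 = 110.6 kips.
Design strength φR_n = 0.75 × 110.6 = 82.9 kips.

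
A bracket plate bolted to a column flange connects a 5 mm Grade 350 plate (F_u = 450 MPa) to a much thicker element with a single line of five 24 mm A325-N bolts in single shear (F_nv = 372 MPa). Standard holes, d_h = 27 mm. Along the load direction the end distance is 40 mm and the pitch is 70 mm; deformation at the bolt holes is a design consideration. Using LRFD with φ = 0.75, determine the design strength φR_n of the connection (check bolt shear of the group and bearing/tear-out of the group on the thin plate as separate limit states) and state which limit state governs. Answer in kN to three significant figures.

Bolt shear: A_b = π·24²/4 = 452.4 mm²; R_n = 372 × 452.4 × 5 × 1 / 1000 = 841.4 kN → 0.75 × 841.4 = 631 kN.
Bearing (1.2 l_c t F_u ≤ 2.4 d t F_u): upper limit = 2.4·24·5·450 / 1000 = 129.6 kN.
  Edge l_c = 40 − 27/2 = 26.5 → r_n = 71.55 kN; interior l_c = 70 − 27 = 43 → r_n = 116.1 kN.
  R_n,bearing = 1·71.55 + 4·116.1 = 536 kN → 0.75 × 536 = 402 kN.
Bearing governs: 402 kN.

402 kN (bearing governs)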